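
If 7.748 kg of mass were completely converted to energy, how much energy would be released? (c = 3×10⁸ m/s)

Using E = mc²:
c² = (3×10⁸)² = 9×10¹⁶ m²/s²
E = 7.748 × 9×10¹⁶ = 6.973×10¹⁷ J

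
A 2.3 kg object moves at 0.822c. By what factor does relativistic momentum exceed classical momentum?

p_rel = γmv, p_class = mv
Ratio = γ = 1/√(1 - 0.822²) = 1.756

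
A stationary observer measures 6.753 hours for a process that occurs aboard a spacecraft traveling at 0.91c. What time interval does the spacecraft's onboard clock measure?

Dilated time Δt = 6.753 hours
γ = 1/√(1 - 0.91²) = 2.412
Δt₀ = Δt/γ = 6.753/2.412 = 2.800 hours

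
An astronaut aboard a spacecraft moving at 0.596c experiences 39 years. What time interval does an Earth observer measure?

Proper time Δt₀ = 39 years
γ = 1/√(1 - 0.596²) = 1.2454
Δt = γΔt₀ = 1.2454 × 39 = 48.57 years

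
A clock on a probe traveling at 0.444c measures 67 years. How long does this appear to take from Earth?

Proper time Δt₀ = 67 years
γ = 1/√(1 - 0.444²) = 1.116
Δt = γΔt₀ = 1.116 × 67 = 74.77 years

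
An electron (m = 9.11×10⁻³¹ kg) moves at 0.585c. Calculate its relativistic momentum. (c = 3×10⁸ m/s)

γ = 1/√(1 - 0.585²) = 1.233
v = 0.585 × 3×10⁸ = 1.755×10⁸ m/s
p = γmv = 1.233 × 9.11×10⁻³¹ × 1.755×10⁸ = 1.971×10⁻²² kg·m/s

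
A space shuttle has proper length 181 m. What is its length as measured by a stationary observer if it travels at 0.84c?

Proper length L₀ = 181 m
γ = 1/√(1 - 0.84²) = 1.843
L = L₀/γ = 181/1.843 = 98.21 m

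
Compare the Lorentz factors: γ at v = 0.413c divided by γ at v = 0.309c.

γ₁ = 1/√(1 - 0.413²) = 1.0980
γ₂ = 1/√(1 - 0.309²) = 1.0515
γ₁/γ₂ = 1.0980/1.0515 = 1.044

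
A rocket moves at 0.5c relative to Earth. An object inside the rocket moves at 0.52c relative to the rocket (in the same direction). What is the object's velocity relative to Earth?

u = (u' + v)/(1 + u'v/c²)
Numerator: 0.52 + 0.5 = 1.02
Denominator: 1 + 0.26 = 1.26
u = 1.02/1.26 = 0.8095c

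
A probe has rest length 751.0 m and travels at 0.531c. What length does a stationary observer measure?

Proper length L₀ = 751.0 m
γ = 1/√(1 - 0.531²) = 1.180
L = L₀/γ = 751.0/1.180 = 636.4 m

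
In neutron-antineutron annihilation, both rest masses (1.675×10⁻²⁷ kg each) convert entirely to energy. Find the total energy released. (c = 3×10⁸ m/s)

Both particles have the same rest mass, so total mass = 2m
E = 2m·c² = 2 × 1.675×10⁻²⁷ × (3×10⁸)²
= 2 × 1.675×10⁻²⁷ × 9×10¹⁶
= 3.015×10⁻¹⁰ J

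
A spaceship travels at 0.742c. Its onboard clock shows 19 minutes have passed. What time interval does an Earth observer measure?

Proper time Δt₀ = 19 minutes
γ = 1/√(1 - 0.742²) = 1.4916
Δt = γΔt₀ = 1.4916 × 19 = 28.34 minutes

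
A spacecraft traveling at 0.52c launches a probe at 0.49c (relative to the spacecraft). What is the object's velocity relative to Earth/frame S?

u = (u' + v)/(1 + u'v/c²)
Numerator: 0.49 + 0.52 = 1.01
Denominator: 1 + 0.2548 = 1.2548
u = 1.01/1.2548 = 0.8049c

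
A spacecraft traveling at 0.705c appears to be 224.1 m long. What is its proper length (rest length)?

Contracted length L = 224.1 m
γ = 1/√(1 - 0.705²) = 1.410
L₀ = γL = 1.410 × 224.1 = 316.0 m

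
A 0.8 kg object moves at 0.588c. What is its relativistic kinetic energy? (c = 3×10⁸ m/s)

γ = 1/√(1 - 0.588²) = 1.2363
γ - 1 = 0.2363
KE = (γ-1)mc² = 0.2363 × 0.8 × (3×10⁸)² = 1.701×10¹⁶ J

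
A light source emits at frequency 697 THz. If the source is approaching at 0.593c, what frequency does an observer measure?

β = v/c = 0.593
(1+β)/(1-β) = 1.593/0.407 = 3.914
Doppler factor = √(3.914) = 1.978
f_obs = 697 × 1.978 = 1379 THz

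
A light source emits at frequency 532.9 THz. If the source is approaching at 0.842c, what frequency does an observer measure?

β = v/c = 0.842
(1+β)/(1-β) = 1.842/0.158 = 11.658
Doppler factor = √(11.658) = 3.4144
f_obs = 532.9 × 3.4144 = 1820 THz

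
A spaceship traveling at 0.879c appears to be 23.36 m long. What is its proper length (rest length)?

Contracted length L = 23.36 m
γ = 1/√(1 - 0.879²) = 2.097
L₀ = γL = 2.097 × 23.36 = 48.99 m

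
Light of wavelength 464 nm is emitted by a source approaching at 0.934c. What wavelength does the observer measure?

β = 0.934
Wavelength Doppler factor = √(0.066/1.934) = √(0.0341262) = 0.184733
λ_obs = 464 × 0.184733 = 85.72 nm (blueshift)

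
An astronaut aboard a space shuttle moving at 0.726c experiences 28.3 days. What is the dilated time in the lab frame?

Proper time Δt₀ = 28.3 days
γ = 1/√(1 - 0.726²) = 1.454
Δt = γΔt₀ = 1.454 × 28.3 = 41.15 days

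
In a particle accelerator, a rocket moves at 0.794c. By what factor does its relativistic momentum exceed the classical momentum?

p_rel = γmv, p_class = mv
Ratio = γ = 1/√(1 - 0.794²)
= 1/√(0.369564) = 1.645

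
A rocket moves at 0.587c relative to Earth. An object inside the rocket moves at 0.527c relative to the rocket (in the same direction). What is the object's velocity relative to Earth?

u = (u' + v)/(1 + u'v/c²)
Numerator: 0.527 + 0.587 = 1.114
Denominator: 1 + 0.309349 = 1.309349
u = 1.114/1.309349 = 0.8508c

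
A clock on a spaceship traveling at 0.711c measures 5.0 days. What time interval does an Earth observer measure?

Proper time Δt₀ = 5.0 days
γ = 1/√(1 - 0.711²) = 1.422
Δt = γΔt₀ = 1.422 × 5.0 = 7.110 days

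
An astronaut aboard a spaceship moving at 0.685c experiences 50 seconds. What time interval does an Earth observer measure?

Proper time Δt₀ = 50 seconds
γ = 1/√(1 - 0.685²) = 1.3726
Δt = γΔt₀ = 1.3726 × 50 = 68.63 seconds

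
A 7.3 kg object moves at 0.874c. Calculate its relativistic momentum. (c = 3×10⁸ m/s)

γ = 1/√(1 - 0.874²) = 2.058
v = 0.874 × 3×10⁸ = 2.622×10⁸ m/s
p = γmv = 2.058 × 7.3 × 2.622×10⁸ = 3.939×10⁹ kg·m/s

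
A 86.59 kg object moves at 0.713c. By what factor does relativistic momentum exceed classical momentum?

p_rel = γmv, p_class = mv
Ratio = γ = 1/√(1 - 0.713²) = 1.426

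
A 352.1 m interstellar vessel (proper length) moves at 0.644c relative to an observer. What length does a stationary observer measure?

Proper length L₀ = 352.1 m
γ = 1/√(1 - 0.644²) = 1.307
L = L₀/γ = 352.1/1.307 = 269.4 m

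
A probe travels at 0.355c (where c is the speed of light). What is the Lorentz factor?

v/c = 0.355, so (v/c)² = 0.126025
1 - (v/c)² = 0.873975
γ = 1/√(0.873975) = 1.070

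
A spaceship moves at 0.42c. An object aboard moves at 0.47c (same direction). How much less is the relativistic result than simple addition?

Classical: u' + v = 0.47 + 0.42 = 0.89c
Relativistic: u = (0.47 + 0.42)/(1 + 0.1974) = 0.89/1.1974 = 0.7433c
Difference: 0.89 - 0.7433 = 0.1467c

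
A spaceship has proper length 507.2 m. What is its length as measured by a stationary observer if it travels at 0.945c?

Proper length L₀ = 507.2 m
γ = 1/√(1 - 0.945²) = 3.057
L = L₀/γ = 507.2/3.057 = 165.9 m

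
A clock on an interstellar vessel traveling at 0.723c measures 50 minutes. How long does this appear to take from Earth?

Proper time Δt₀ = 50 minutes
γ = 1/√(1 - 0.723²) = 1.447496
Δt = γΔt₀ = 1.447496 × 50 = 72.37 minutes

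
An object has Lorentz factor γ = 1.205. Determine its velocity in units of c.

From γ = 1/√(1 - v²/c²):
1/γ² = 1/1.205² = 0.6887
v²/c² = 1 - 0.6887 = 0.3113
v/c = √(0.3113) = 0.5579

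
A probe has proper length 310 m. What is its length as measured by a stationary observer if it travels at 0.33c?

Proper length L₀ = 310 m
γ = 1/√(1 - 0.33²) = 1.0593
L = L₀/γ = 310/1.0593 = 292.6 m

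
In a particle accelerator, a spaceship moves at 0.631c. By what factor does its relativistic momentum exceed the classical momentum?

p_rel = γmv, p_class = mv
Ratio = γ = 1/√(1 - 0.631²)
= 1/√(0.601839) = 1.289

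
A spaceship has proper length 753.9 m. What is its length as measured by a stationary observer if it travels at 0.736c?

Proper length L₀ = 753.9 m
γ = 1/√(1 - 0.736²) = 1.477
L = L₀/γ = 753.9/1.477 = 510.4 m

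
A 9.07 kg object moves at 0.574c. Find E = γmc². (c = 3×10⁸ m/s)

γ = 1/√(1 - 0.574²) = 1.2212
mc² = 9.07 × (3×10⁸)² = 8.163×10¹⁷ J
E = γmc² = 1.2212 × 8.163×10¹⁷ = 9.969×10¹⁷ J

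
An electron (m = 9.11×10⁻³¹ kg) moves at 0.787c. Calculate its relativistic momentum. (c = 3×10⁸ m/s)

γ = 1/√(1 - 0.787²) = 1.6209
v = 0.787 × 3×10⁸ = 2.361×10⁸ m/s
p = γmv = 1.6209 × 9.11×10⁻³¹ × 2.361×10⁸ = 3.486×10⁻²² kg·m/s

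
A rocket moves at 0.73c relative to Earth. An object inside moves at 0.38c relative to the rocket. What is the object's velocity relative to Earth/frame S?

u = (u' + v)/(1 + u'v/c²)
Numerator: 0.38 + 0.73 = 1.11
Denominator: 1 + 0.2774 = 1.2774
u = 1.11/1.2774 = 0.8690c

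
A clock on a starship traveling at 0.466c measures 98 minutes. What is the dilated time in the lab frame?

Proper time Δt₀ = 98 minutes
γ = 1/√(1 - 0.466²) = 1.1302
Δt = γΔt₀ = 1.1302 × 98 = 110.8 minutes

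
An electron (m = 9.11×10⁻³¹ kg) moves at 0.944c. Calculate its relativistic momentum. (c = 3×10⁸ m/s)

γ = 1/√(1 - 0.944²) = 3.0308
v = 0.944 × 3×10⁸ = 2.832×10⁸ m/s
p = γmv = 3.0308 × 9.11×10⁻³¹ × 2.832×10⁸ = 7.819×10⁻²² kg·m/s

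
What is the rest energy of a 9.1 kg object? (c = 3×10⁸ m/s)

c² = (3×10⁸)² = 9.000×10¹⁶ m²/s²
E₀ = mc² = 9.1 × 9.000×10¹⁶ = 8.190×10¹⁷ J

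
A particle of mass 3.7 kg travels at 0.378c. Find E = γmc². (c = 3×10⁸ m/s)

γ = 1/√(1 - 0.378²) = 1.0801
mc² = 3.7 × (3×10⁸)² = 3.330×10¹⁷ J
E = γmc² = 1.0801 × 3.330×10¹⁷ = 3.597×10¹⁷ J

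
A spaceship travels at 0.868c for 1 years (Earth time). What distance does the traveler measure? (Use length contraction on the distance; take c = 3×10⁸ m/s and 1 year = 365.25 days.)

Earth distance: d = v × t = 0.868c × 1 yr = 8.2176×10¹⁵ m
γ = 2.0138
d' = d/γ = 8.2176×10¹⁵/2.0138 = 4.081×10¹⁵ m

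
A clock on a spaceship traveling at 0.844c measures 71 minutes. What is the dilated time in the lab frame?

Proper time Δt₀ = 71 minutes
γ = 1/√(1 - 0.844²) = 1.8645
Δt = γΔt₀ = 1.8645 × 71 = 132.4 minutes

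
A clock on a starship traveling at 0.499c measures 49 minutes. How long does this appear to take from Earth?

Proper time Δt₀ = 49 minutes
γ = 1/√(1 - 0.499²) = 1.1539
Δt = γΔt₀ = 1.1539 × 49 = 56.54 minutes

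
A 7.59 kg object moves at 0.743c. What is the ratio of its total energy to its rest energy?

E = γmc², E₀ = mc²
E/E₀ = γ = 1/√(1 - 0.743²) = 1.494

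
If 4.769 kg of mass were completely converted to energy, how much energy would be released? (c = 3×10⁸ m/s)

Using E = mc²:
c² = (3×10⁸)² = 9×10¹⁶ m²/s²
E = 4.769 × 9×10¹⁶ = 4.292×10¹⁷ J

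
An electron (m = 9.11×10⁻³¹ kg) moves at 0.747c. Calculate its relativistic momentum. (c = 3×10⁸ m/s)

γ = 1/√(1 - 0.747²) = 1.5042
v = 0.747 × 3×10⁸ = 2.241×10⁸ m/s
p = γmv = 1.5042 × 9.11×10⁻³¹ × 2.241×10⁸ = 3.071×10⁻²² kg·m/s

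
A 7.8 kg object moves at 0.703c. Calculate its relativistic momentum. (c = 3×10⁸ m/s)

γ = 1/√(1 - 0.703²) = 1.406
v = 0.703 × 3×10⁸ = 2.109×10⁸ m/s
p = γmv = 1.406 × 7.8 × 2.109×10⁸ = 2.313×10⁹ kg·m/s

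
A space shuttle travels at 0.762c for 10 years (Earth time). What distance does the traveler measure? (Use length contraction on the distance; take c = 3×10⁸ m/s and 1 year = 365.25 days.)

Earth distance: d = v × t = 0.762c × 10 yr = 7.214×10¹⁶ m
γ = 1.544
d' = d/γ = 7.214×10¹⁶/1.544 = 4.672×10¹⁶ m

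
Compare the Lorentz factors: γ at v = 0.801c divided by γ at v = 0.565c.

γ₁ = 1/√(1 - 0.801²) = 1.670
γ₂ = 1/√(1 - 0.565²) = 1.212
γ₁/γ₂ = 1.670/1.212 = 1.378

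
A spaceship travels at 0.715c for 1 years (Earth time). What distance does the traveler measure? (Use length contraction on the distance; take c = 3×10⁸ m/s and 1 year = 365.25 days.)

Earth distance: d = v × t = 0.715c × 1 yr = 6.7691×10¹⁵ m
γ = 1.4304
d' = d/γ = 6.7691×10¹⁵/1.4304 = 4.732×10¹⁵ m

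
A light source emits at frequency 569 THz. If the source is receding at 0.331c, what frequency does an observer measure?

β = v/c = 0.331
(1-β)/(1+β) = 0.669/1.331 = 0.50263
Doppler factor = √(0.50263) = 0.7090
f_obs = 569 × 0.7090 = 403.4 THz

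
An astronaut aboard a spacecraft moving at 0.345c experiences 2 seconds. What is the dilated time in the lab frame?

Proper time Δt₀ = 2 seconds
γ = 1/√(1 - 0.345²) = 1.0654
Δt = γΔt₀ = 1.0654 × 2 = 2.131 seconds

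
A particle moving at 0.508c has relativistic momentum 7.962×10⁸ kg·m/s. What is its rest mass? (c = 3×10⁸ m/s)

γ = 1/√(1 - 0.508²) = 1.161
v = 0.508 × 3×10⁸ = 1.524×10⁸ m/s
m = p/(γv) = 7.962×10⁸/(1.161 × 1.524×10⁸) = 4.500 kg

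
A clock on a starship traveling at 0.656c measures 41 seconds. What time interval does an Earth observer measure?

Proper time Δt₀ = 41 seconds
γ = 1/√(1 - 0.656²) = 1.3249
Δt = γΔt₀ = 1.3249 × 41 = 54.32 seconds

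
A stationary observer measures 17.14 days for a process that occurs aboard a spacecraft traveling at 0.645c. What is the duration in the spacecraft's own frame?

Dilated time Δt = 17.14 days
γ = 1/√(1 - 0.645²) = 1.3086
Δt₀ = Δt/γ = 17.14/1.3086 = 13.10 days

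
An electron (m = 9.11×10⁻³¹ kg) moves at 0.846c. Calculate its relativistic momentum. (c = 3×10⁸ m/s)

γ = 1/√(1 - 0.846²) = 1.8755
v = 0.846 × 3×10⁸ = 2.538×10⁸ m/s
p = γmv = 1.8755 × 9.11×10⁻³¹ × 2.538×10⁸ = 4.336×10⁻²² kg·m/s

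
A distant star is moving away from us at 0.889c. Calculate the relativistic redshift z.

β = 0.889
(1+β)/(1-β) = 1.889/0.111 = 17.018
√(17.018) = 4.125
z = 4.125 - 1 = 3.125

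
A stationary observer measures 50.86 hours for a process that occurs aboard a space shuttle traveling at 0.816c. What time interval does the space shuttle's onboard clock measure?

Dilated time Δt = 50.86 hours
γ = 1/√(1 - 0.816²) = 1.730
Δt₀ = Δt/γ = 50.86/1.730 = 29.40 hours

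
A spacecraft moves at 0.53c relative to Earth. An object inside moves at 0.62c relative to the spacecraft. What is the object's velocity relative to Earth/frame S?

u = (u' + v)/(1 + u'v/c²)
Numerator: 0.62 + 0.53 = 1.15
Denominator: 1 + 0.3286 = 1.3286
u = 1.15/1.3286 = 0.8656c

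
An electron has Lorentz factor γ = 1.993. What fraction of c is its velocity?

From γ = 1/√(1 - v²/c²):
1/γ² = 1/1.993² = 0.2518
v²/c² = 1 - 0.2518 = 0.7482
v/c = √(0.7482) = 0.8650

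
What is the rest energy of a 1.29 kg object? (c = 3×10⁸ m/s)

c² = (3×10⁸)² = 9.000×10¹⁶ m²/s²
E₀ = mc² = 1.29 × 9.000×10¹⁶ = 1.161×10¹⁷ J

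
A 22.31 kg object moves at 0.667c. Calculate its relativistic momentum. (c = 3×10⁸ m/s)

γ = 1/√(1 - 0.667²) = 1.3422
v = 0.667 × 3×10⁸ = 2.001×10⁸ m/s
p = γmv = 1.3422 × 22.31 × 2.001×10⁸ = 5.992×10⁹ kg·m/s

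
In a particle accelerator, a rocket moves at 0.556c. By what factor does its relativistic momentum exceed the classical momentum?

p_rel = γmv, p_class = mv
Ratio = γ = 1/√(1 - 0.556²)
= 1/√(0.690864) = 1.203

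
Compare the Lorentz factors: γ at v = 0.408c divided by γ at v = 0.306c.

γ₁ = 1/√(1 - 0.408²) = 1.095
γ₂ = 1/√(1 - 0.306²) = 1.050
γ₁/γ₂ = 1.095/1.050 = 1.043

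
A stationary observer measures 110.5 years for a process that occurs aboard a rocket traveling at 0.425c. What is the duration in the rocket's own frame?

Dilated time Δt = 110.5 years
γ = 1/√(1 - 0.425²) = 1.105
Δt₀ = Δt/γ = 110.5/1.105 = 100.0 years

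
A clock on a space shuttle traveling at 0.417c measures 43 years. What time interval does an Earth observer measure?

Proper time Δt₀ = 43 years
γ = 1/√(1 - 0.417²) = 1.1002
Δt = γΔt₀ = 1.1002 × 43 = 47.31 years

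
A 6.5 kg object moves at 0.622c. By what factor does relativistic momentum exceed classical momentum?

p_rel = γmv, p_class = mv
Ratio = γ = 1/√(1 - 0.622²) = 1.277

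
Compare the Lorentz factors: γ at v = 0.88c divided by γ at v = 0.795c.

γ₁ = 1/√(1 - 0.88²) = 2.105
γ₂ = 1/√(1 - 0.795²) = 1.649
γ₁/γ₂ = 2.105/1.649 = 1.277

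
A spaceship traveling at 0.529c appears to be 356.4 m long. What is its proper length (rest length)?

Contracted length L = 356.4 m
γ = 1/√(1 - 0.529²) = 1.1784
L₀ = γL = 1.1784 × 356.4 = 420.0 m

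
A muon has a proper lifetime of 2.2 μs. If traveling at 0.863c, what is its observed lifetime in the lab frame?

Proper lifetime τ₀ = 2.2 μs
γ = 1/√(1 - 0.863²) = 1.9794
τ = γτ₀ = 1.9794 × 2.2 μs = 4.355 μs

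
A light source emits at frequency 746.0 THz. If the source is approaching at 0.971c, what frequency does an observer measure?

β = v/c = 0.971
(1+β)/(1-β) = 1.971/0.029 = 67.97
Doppler factor = √(67.97) = 8.244
f_obs = 746.0 × 8.244 = 6150 THz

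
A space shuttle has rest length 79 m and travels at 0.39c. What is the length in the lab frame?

Proper length L₀ = 79 m
γ = 1/√(1 - 0.39²) = 1.086
L = L₀/γ = 79/1.086 = 72.74 m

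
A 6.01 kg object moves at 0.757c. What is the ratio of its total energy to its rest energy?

E = γmc², E₀ = mc²
E/E₀ = γ = 1/√(1 - 0.757²) = 1.530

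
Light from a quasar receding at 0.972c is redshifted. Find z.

β = 0.972
(1+β)/(1-β) = 1.972/0.028 = 70.43
√(70.43) = 8.392
z = 8.392 - 1 = 7.392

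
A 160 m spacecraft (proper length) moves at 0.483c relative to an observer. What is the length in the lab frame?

Proper length L₀ = 160 m
γ = 1/√(1 - 0.483²) = 1.142
L = L₀/γ = 160/1.142 = 140.1 m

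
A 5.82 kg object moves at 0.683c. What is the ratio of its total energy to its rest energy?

E = γmc², E₀ = mc²
E/E₀ = γ = 1/√(1 - 0.683²) = 1.369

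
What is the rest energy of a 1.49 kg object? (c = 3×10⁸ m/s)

c² = (3×10⁸)² = 9.000×10¹⁶ m²/s²
E₀ = mc² = 1.49 × 9.000×10¹⁶ = 1.341×10¹⁷ J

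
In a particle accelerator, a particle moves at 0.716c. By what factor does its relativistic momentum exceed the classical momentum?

p_rel = γmv, p_class = mv
Ratio = γ = 1/√(1 - 0.716²)
= 1/√(0.487344) = 1.432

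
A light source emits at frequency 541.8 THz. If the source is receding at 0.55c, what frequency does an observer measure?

β = v/c = 0.55
(1-β)/(1+β) = 0.45/1.55 = 0.2903
Doppler factor = √(0.2903) = 0.5388
f_obs = 541.8 × 0.5388 = 291.9 THz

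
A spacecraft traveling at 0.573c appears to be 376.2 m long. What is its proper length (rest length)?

Contracted length L = 376.2 m
γ = 1/√(1 - 0.573²) = 1.220
L₀ = γL = 1.220 × 376.2 = 459.0 m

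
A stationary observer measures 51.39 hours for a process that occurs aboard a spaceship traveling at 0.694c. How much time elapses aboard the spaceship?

Dilated time Δt = 51.39 hours
γ = 1/√(1 - 0.694²) = 1.389
Δt₀ = Δt/γ = 51.39/1.389 = 37.00 hours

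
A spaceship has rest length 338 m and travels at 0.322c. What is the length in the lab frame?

Proper length L₀ = 338 m
γ = 1/√(1 - 0.322²) = 1.0563
L = L₀/γ = 338/1.0563 = 320.0 m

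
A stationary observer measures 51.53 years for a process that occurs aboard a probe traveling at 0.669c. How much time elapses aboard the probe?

Dilated time Δt = 51.53 years
γ = 1/√(1 - 0.669²) = 1.3454
Δt₀ = Δt/γ = 51.53/1.3454 = 38.30 years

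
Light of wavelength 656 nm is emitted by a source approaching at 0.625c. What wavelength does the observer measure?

β = 0.625
Wavelength Doppler factor = √(0.375/1.625) = √(0.2308) = 0.4804
λ_obs = 656 × 0.4804 = 315.1 nm (blueshift)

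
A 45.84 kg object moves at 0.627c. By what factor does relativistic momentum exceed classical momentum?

p_rel = γmv, p_class = mv
Ratio = γ = 1/√(1 - 0.627²) = 1.284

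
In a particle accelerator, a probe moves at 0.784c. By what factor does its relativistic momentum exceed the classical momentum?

p_rel = γmv, p_class = mv
Ratio = γ = 1/√(1 - 0.784²)
= 1/√(0.385344) = 1.611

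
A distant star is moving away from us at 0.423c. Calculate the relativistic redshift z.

β = 0.423
(1+β)/(1-β) = 1.423/0.577 = 2.466
√(2.466) = 1.5704
z = 1.5704 - 1 = 0.5704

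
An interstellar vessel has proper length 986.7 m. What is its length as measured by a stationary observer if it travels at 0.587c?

Proper length L₀ = 986.7 m
γ = 1/√(1 - 0.587²) = 1.2352
L = L₀/γ = 986.7/1.2352 = 798.8 m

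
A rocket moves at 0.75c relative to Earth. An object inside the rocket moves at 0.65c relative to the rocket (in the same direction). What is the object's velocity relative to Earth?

u = (u' + v)/(1 + u'v/c²)
Numerator: 0.65 + 0.75 = 1.4
Denominator: 1 + 0.4875 = 1.4875
u = 1.4/1.4875 = 0.9412c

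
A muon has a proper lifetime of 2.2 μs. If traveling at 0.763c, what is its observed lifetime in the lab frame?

Proper lifetime τ₀ = 2.2 μs
γ = 1/√(1 - 0.763²) = 1.547
τ = γτ₀ = 1.547 × 2.2 μs = 3.403 μs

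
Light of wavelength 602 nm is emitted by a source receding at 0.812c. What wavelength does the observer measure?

β = 0.812
Wavelength Doppler factor = √(1.812/0.188) = √(9.638) = 3.105
λ_obs = 602 × 3.105 = 1869 nm (redshift)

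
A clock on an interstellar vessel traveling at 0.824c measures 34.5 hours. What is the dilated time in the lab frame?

Proper time Δt₀ = 34.5 hours
γ = 1/√(1 - 0.824²) = 1.765
Δt = γΔt₀ = 1.765 × 34.5 = 60.89 hours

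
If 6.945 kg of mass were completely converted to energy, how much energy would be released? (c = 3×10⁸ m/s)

Using E = mc²:
c² = (3×10⁸)² = 9×10¹⁶ m²/s²
E = 6.945 × 9×10¹⁶ = 6.251×10¹⁷ J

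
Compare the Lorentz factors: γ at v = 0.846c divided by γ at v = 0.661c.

γ₁ = 1/√(1 - 0.846²) = 1.876
γ₂ = 1/√(1 - 0.661²) = 1.333
γ₁/γ₂ = 1.876/1.333 = 1.407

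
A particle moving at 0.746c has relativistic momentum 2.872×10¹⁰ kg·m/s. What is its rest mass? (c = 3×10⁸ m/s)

γ = 1/√(1 - 0.746²) = 1.5016
v = 0.746 × 3×10⁸ = 2.238×10⁸ m/s
m = p/(γv) = 2.872×10¹⁰/(1.5016 × 2.238×10⁸) = 85.46 kg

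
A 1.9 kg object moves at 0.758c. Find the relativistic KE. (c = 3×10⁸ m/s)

γ = 1/√(1 - 0.758²) = 1.53314
γ - 1 = 0.53314
KE = (γ-1)mc² = 0.53314 × 1.9 × (3×10⁸)² = 9.117×10¹⁶ J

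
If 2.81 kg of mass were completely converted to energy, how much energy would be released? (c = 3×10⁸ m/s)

Using E = mc²:
c² = (3×10⁸)² = 9×10¹⁶ m²/s²
E = 2.81 × 9×10¹⁶ = 2.529×10¹⁷ J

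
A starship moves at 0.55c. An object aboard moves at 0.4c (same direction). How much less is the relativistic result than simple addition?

Classical: u' + v = 0.4 + 0.55 = 0.95c
Relativistic: u = (0.4 + 0.55)/(1 + 0.22) = 0.95/1.22 = 0.7787c
Difference: 0.95 - 0.7787 = 0.1713c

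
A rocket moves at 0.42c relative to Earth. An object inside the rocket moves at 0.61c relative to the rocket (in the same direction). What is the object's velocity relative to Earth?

u = (u' + v)/(1 + u'v/c²)
Numerator: 0.61 + 0.42 = 1.03
Denominator: 1 + 0.2562 = 1.2562
u = 1.03/1.2562 = 0.8199c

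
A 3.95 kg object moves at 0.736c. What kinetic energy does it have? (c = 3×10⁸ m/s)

γ = 1/√(1 - 0.736²) = 1.4771
γ - 1 = 0.4771
KE = (γ-1)mc² = 0.4771 × 3.95 × (3×10⁸)² = 1.696×10¹⁷ J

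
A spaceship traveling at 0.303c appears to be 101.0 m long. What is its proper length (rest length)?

Contracted length L = 101.0 m
γ = 1/√(1 - 0.303²) = 1.0493
L₀ = γL = 1.0493 × 101.0 = 106.0 m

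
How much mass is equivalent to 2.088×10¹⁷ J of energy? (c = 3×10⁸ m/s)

From E = mc², we get m = E/c²
c² = (3×10⁸)² = 9×10¹⁶ m²/s²
m = 2.088×10¹⁷ / 9×10¹⁶ = 2.320 kg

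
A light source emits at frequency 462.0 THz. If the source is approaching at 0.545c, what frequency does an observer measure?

β = v/c = 0.545
(1+β)/(1-β) = 1.545/0.455 = 3.3956
Doppler factor = √(3.3956) = 1.8427
f_obs = 462.0 × 1.8427 = 851.3 THz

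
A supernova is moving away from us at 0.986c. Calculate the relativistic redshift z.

β = 0.986
(1+β)/(1-β) = 1.986/0.014 = 141.9
√(141.9) = 11.91
z = 11.91 - 1 = 10.91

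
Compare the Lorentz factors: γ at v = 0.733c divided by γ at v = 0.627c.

γ₁ = 1/√(1 - 0.733²) = 1.470
γ₂ = 1/√(1 - 0.627²) = 1.284
γ₁/γ₂ = 1.470/1.284 = 1.145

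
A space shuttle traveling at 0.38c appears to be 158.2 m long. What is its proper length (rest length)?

Contracted length L = 158.2 m
γ = 1/√(1 - 0.38²) = 1.081
L₀ = γL = 1.081 × 158.2 = 171.0 m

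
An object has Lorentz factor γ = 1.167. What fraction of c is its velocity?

From γ = 1/√(1 - v²/c²):
1/γ² = 1/1.167² = 0.7343
v²/c² = 1 - 0.7343 = 0.2657
v/c = √(0.2657) = 0.5155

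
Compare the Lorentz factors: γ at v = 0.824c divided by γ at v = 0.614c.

γ₁ = 1/√(1 - 0.824²) = 1.765
γ₂ = 1/√(1 - 0.614²) = 1.267
γ₁/γ₂ = 1.765/1.267 = 1.393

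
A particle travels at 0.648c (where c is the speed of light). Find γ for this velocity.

v/c = 0.648, so (v/c)² = 0.419904
1 - (v/c)² = 0.580096
γ = 1/√(0.580096) = 1.313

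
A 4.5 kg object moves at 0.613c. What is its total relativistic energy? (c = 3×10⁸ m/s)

γ = 1/√(1 - 0.613²) = 1.2657
mc² = 4.5 × (3×10⁸)² = 4.050×10¹⁷ J
E = γmc² = 1.2657 × 4.050×10¹⁷ = 5.126×10¹⁷ J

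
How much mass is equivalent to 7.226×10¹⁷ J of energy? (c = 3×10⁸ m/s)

From E = mc², we get m = E/c²
c² = (3×10⁸)² = 9×10¹⁶ m²/s²
m = 7.226×10¹⁷ / 9×10¹⁶ = 8.029 kg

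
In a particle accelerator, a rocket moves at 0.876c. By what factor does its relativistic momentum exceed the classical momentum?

p_rel = γmv, p_class = mv
Ratio = γ = 1/√(1 - 0.876²)
= 1/√(0.232624) = 2.073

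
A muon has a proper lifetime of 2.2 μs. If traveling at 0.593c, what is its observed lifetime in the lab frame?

Proper lifetime τ₀ = 2.2 μs
γ = 1/√(1 - 0.593²) = 1.242
τ = γτ₀ = 1.242 × 2.2 μs = 2.732 μs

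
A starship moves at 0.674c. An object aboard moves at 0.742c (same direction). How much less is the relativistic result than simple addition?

Classical: u' + v = 0.742 + 0.674 = 1.416c
Relativistic: u = (0.742 + 0.674)/(1 + 0.500108) = 1.416/1.500108 = 0.9439c
Difference: 1.416 - 0.9439 = 0.4721c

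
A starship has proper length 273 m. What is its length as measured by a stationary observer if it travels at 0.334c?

Proper length L₀ = 273 m
γ = 1/√(1 - 0.334²) = 1.061
L = L₀/γ = 273/1.061 = 257.3 m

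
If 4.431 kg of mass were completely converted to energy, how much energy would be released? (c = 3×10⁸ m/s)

Using E = mc²:
c² = (3×10⁸)² = 9×10¹⁶ m²/s²
E = 4.431 × 9×10¹⁶ = 3.988×10¹⁷ J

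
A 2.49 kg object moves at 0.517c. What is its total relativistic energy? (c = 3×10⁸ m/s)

γ = 1/√(1 - 0.517²) = 1.1682
mc² = 2.49 × (3×10⁸)² = 2.241×10¹⁷ J
E = γmc² = 1.1682 × 2.241×10¹⁷ = 2.618×10¹⁷ J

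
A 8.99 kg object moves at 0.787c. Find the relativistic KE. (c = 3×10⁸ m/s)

γ = 1/√(1 - 0.787²) = 1.62087
γ - 1 = 0.62087
KE = (γ-1)mc² = 0.62087 × 8.99 × (3×10⁸)² = 5.023×10¹⁷ J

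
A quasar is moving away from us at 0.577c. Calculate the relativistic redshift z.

β = 0.577
(1+β)/(1-β) = 1.577/0.423 = 3.728
√(3.728) = 1.9308
z = 1.9308 - 1 = 0.9308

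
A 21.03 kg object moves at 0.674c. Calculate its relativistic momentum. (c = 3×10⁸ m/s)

γ = 1/√(1 - 0.674²) = 1.3537
v = 0.674 × 3×10⁸ = 2.022×10⁸ m/s
p = γmv = 1.3537 × 21.03 × 2.022×10⁸ = 5.756×10⁹ kg·m/s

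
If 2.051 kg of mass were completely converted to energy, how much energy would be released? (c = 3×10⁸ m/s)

Using E = mc²:
c² = (3×10⁸)² = 9×10¹⁶ m²/s²
E = 2.051 × 9×10¹⁶ = 1.846×10¹⁷ J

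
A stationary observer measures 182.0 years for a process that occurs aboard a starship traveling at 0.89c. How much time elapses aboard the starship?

Dilated time Δt = 182.0 years
γ = 1/√(1 - 0.89²) = 2.1932
Δt₀ = Δt/γ = 182.0/2.1932 = 82.98 years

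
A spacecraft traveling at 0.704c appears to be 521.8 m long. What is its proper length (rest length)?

Contracted length L = 521.8 m
γ = 1/√(1 - 0.704²) = 1.408
L₀ = γL = 1.408 × 521.8 = 734.7 m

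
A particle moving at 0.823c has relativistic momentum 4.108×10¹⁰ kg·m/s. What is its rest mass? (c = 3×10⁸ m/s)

γ = 1/√(1 - 0.823²) = 1.7604
v = 0.823 × 3×10⁸ = 2.469×10⁸ m/s
m = p/(γv) = 4.108×10¹⁰/(1.7604 × 2.469×10⁸) = 94.51 kg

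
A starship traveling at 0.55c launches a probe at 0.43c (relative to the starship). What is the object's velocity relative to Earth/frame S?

u = (u' + v)/(1 + u'v/c²)
Numerator: 0.43 + 0.55 = 0.98
Denominator: 1 + 0.2365 = 1.2365
u = 0.98/1.2365 = 0.7926c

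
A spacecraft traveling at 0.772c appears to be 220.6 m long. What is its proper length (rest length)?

Contracted length L = 220.6 m
γ = 1/√(1 - 0.772²) = 1.5733
L₀ = γL = 1.5733 × 220.6 = 347.1 m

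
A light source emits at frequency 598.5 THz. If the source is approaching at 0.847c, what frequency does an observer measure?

β = v/c = 0.847
(1+β)/(1-β) = 1.847/0.153 = 12.07
Doppler factor = √(12.07) = 3.474
f_obs = 598.5 × 3.474 = 2079 THz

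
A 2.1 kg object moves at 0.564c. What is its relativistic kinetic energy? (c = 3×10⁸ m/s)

γ = 1/√(1 - 0.564²) = 1.211
γ - 1 = 0.2110
KE = (γ-1)mc² = 0.2110 × 2.1 × (3×10⁸)² = 3.988×10¹⁶ J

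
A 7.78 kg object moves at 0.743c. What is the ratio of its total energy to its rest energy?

E = γmc², E₀ = mc²
E/E₀ = γ = 1/√(1 - 0.743²) = 1.494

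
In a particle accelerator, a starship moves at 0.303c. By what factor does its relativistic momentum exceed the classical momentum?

p_rel = γmv, p_class = mv
Ratio = γ = 1/√(1 - 0.303²)
= 1/√(0.908191) = 1.049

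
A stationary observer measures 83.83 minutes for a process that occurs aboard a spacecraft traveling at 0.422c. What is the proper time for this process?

Dilated time Δt = 83.83 minutes
γ = 1/√(1 - 0.422²) = 1.103
Δt₀ = Δt/γ = 83.83/1.103 = 76.00 minutes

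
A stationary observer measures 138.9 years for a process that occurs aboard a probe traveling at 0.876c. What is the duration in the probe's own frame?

Dilated time Δt = 138.9 years
γ = 1/√(1 - 0.876²) = 2.0734
Δt₀ = Δt/γ = 138.9/2.0734 = 66.99 years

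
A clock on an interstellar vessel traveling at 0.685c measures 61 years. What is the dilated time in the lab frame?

Proper time Δt₀ = 61 years
γ = 1/√(1 - 0.685²) = 1.3726
Δt = γΔt₀ = 1.3726 × 61 = 83.73 years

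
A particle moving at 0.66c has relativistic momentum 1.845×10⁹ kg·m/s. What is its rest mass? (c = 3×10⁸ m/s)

γ = 1/√(1 - 0.66²) = 1.3311
v = 0.66 × 3×10⁸ = 1.980×10⁸ m/s
m = p/(γv) = 1.845×10⁹/(1.3311 × 1.980×10⁸) = 7.000 kg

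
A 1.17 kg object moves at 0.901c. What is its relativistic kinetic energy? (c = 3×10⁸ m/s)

γ = 1/√(1 - 0.901²) = 2.305
γ - 1 = 1.305
KE = (γ-1)mc² = 1.305 × 1.17 × (3×10⁸)² = 1.374×10¹⁷ J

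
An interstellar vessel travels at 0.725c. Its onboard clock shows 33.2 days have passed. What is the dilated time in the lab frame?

Proper time Δt₀ = 33.2 days
γ = 1/√(1 - 0.725²) = 1.4519
Δt = γΔt₀ = 1.4519 × 33.2 = 48.20 days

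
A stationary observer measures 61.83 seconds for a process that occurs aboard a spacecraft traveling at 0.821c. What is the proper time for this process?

Dilated time Δt = 61.83 seconds
γ = 1/√(1 - 0.821²) = 1.7515
Δt₀ = Δt/γ = 61.83/1.7515 = 35.30 seconds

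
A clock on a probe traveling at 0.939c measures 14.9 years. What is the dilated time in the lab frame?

Proper time Δt₀ = 14.9 years
γ = 1/√(1 - 0.939²) = 2.9077
Δt = γΔt₀ = 2.9077 × 14.9 = 43.32 years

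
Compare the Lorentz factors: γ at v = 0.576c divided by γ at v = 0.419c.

γ₁ = 1/√(1 - 0.576²) = 1.223
γ₂ = 1/√(1 - 0.419²) = 1.101
γ₁/γ₂ = 1.223/1.101 = 1.111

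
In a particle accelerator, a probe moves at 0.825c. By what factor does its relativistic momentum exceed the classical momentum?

p_rel = γmv, p_class = mv
Ratio = γ = 1/√(1 - 0.825²)
= 1/√(0.319375) = 1.769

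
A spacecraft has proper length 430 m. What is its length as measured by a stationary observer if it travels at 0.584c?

Proper length L₀ = 430 m
γ = 1/√(1 - 0.584²) = 1.2319
L = L₀/γ = 430/1.2319 = 349.1 m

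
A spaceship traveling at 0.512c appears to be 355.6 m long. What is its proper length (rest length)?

Contracted length L = 355.6 m
γ = 1/√(1 - 0.512²) = 1.1642
L₀ = γL = 1.1642 × 355.6 = 414.0 m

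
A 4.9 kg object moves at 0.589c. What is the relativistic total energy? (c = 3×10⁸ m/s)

γ = 1/√(1 - 0.589²) = 1.2374
mc² = 4.9 × (3×10⁸)² = 4.410×10¹⁷ J
E = γmc² = 1.2374 × 4.410×10¹⁷ = 5.457×10¹⁷ J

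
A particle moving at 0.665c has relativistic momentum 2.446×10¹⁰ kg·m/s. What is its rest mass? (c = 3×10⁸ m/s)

γ = 1/√(1 - 0.665²) = 1.339
v = 0.665 × 3×10⁸ = 1.995×10⁸ m/s
m = p/(γv) = 2.446×10¹⁰/(1.339 × 1.995×10⁸) = 91.57 kg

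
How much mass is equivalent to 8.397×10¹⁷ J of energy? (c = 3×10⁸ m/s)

From E = mc², we get m = E/c²
c² = (3×10⁸)² = 9×10¹⁶ m²/s²
m = 8.397×10¹⁷ / 9×10¹⁶ = 9.330 kg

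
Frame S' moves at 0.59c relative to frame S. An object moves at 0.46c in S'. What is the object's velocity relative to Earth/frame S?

u = (u' + v)/(1 + u'v/c²)
Numerator: 0.46 + 0.59 = 1.05
Denominator: 1 + 0.2714 = 1.2714
u = 1.05/1.2714 = 0.8259c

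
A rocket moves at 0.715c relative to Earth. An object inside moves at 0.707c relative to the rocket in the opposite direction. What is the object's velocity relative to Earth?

Object's velocity in rocket frame is u' = -0.707c
u = (u' + v)/(1 + u'v/c²) = (v - 0.707)/(1 - 0.707·v/c²)
Numerator: 0.715 - 0.707 = 0.008
Denominator: 1 - 0.505505 = 0.494495
u = 0.008/0.494495 = 0.01618c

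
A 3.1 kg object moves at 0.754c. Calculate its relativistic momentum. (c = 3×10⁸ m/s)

γ = 1/√(1 - 0.754²) = 1.5224
v = 0.754 × 3×10⁸ = 2.262×10⁸ m/s
p = γmv = 1.5224 × 3.1 × 2.262×10⁸ = 1.068×10⁹ kg·m/s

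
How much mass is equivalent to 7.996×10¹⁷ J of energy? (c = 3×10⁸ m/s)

From E = mc², we get m = E/c²
c² = (3×10⁸)² = 9×10¹⁶ m²/s²
m = 7.996×10¹⁷ / 9×10¹⁶ = 8.884 kg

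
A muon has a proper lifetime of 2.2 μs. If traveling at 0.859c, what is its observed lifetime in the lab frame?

Proper lifetime τ₀ = 2.2 μs
γ = 1/√(1 - 0.859²) = 1.953
τ = γτ₀ = 1.953 × 2.2 μs = 4.297 μs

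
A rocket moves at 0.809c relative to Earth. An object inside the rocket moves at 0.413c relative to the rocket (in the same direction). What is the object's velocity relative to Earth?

u = (u' + v)/(1 + u'v/c²)
Numerator: 0.413 + 0.809 = 1.222
Denominator: 1 + 0.334117 = 1.334117
u = 1.222/1.334117 = 0.9160c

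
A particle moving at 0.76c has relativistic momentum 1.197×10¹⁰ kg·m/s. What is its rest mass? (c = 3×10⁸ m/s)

γ = 1/√(1 - 0.76²) = 1.5386
v = 0.76 × 3×10⁸ = 2.280×10⁸ m/s
m = p/(γv) = 1.197×10¹⁰/(1.5386 × 2.280×10⁸) = 34.12 kg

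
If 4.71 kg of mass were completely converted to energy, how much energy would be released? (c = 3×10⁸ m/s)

Using E = mc²:
c² = (3×10⁸)² = 9×10¹⁶ m²/s²
E = 4.71 × 9×10¹⁶ = 4.239×10¹⁷ J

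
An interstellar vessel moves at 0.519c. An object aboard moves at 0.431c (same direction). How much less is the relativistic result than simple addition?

Classical: u' + v = 0.431 + 0.519 = 0.95c
Relativistic: u = (0.431 + 0.519)/(1 + 0.223689) = 0.95/1.223689 = 0.7763c
Difference: 0.95 - 0.7763 = 0.1737c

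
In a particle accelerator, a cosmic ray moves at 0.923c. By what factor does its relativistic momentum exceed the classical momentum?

p_rel = γmv, p_class = mv
Ratio = γ = 1/√(1 - 0.923²)
= 1/√(0.148071) = 2.599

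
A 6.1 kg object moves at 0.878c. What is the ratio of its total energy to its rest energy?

E = γmc², E₀ = mc²
E/E₀ = γ = 1/√(1 - 0.878²) = 2.089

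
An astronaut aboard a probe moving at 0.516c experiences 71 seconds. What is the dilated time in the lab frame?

Proper time Δt₀ = 71 seconds
γ = 1/√(1 - 0.516²) = 1.1674
Δt = γΔt₀ = 1.1674 × 71 = 82.89 seconds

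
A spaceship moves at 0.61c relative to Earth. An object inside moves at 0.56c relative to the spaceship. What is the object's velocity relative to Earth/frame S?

u = (u' + v)/(1 + u'v/c²)
Numerator: 0.56 + 0.61 = 1.17
Denominator: 1 + 0.3416 = 1.3416
u = 1.17/1.3416 = 0.8721c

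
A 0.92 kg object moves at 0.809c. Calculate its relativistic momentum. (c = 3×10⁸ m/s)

γ = 1/√(1 - 0.809²) = 1.7012
v = 0.809 × 3×10⁸ = 2.427×10⁸ m/s
p = γmv = 1.7012 × 0.92 × 2.427×10⁸ = 3.799×10⁸ kg·m/s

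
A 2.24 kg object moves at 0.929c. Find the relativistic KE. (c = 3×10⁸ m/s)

γ = 1/√(1 - 0.929²) = 2.702
γ - 1 = 1.702
KE = (γ-1)mc² = 1.702 × 2.24 × (3×10⁸)² = 3.431×10¹⁷ J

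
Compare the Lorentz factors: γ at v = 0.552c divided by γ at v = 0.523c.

γ₁ = 1/√(1 - 0.552²) = 1.199
γ₂ = 1/√(1 - 0.523²) = 1.173
γ₁/γ₂ = 1.199/1.173 = 1.022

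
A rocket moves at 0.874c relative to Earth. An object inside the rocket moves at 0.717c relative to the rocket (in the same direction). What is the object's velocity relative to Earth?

u = (u' + v)/(1 + u'v/c²)
Numerator: 0.717 + 0.874 = 1.591
Denominator: 1 + 0.626658 = 1.626658
u = 1.591/1.626658 = 0.9781c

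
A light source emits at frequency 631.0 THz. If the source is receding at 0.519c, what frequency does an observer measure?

β = v/c = 0.519
(1-β)/(1+β) = 0.481/1.519 = 0.31666
Doppler factor = √(0.31666) = 0.5627
f_obs = 631.0 × 0.5627 = 355.1 THz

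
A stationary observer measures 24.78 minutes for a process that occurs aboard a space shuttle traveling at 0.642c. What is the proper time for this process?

Dilated time Δt = 24.78 minutes
γ = 1/√(1 - 0.642²) = 1.304
Δt₀ = Δt/γ = 24.78/1.304 = 19.00 minutes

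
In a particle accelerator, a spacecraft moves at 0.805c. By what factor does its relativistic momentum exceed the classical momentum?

p_rel = γmv, p_class = mv
Ratio = γ = 1/√(1 - 0.805²)
= 1/√(0.351975) = 1.686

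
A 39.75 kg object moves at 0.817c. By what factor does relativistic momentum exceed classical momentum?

p_rel = γmv, p_class = mv
Ratio = γ = 1/√(1 - 0.817²) = 1.734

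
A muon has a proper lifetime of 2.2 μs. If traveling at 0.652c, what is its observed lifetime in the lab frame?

Proper lifetime τ₀ = 2.2 μs
γ = 1/√(1 - 0.652²) = 1.319
τ = γτ₀ = 1.319 × 2.2 μs = 2.902 μs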